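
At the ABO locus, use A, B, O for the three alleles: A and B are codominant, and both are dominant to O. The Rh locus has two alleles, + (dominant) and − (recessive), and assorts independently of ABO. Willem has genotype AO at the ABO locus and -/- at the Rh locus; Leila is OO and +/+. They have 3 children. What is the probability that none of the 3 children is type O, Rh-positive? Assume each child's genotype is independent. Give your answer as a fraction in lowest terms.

ABO cross AO × OO → 1/2 O, 1/2 A.
Rh cross -/- × +/+ → 1 Rh+; so P(type O, Rh-positive) = 1/2 × 1 = 1/2 per child.
P(not type O, Rh-positive) = 1/2 for one child; (1/2)^3 = 1/8.

1/8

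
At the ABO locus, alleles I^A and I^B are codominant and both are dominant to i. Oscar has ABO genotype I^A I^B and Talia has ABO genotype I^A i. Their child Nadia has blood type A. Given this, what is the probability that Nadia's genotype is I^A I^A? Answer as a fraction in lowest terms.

1/2

Cross I^A I^B × I^A i → 1/4 I^A I^A, 1/4 I^A I^B, 1/4 I^A i, 1/4 I^B i.
Type-A genotypes among offspring: I^A I^A (1/4), I^A i (1/4); total 1/2.
P(I^A I^A | type A) = (1/4) / (1/2) = 1/2.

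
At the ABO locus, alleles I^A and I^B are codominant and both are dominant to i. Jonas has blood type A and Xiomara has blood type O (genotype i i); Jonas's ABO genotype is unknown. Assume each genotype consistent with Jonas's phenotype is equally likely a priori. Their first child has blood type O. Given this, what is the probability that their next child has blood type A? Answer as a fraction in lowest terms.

Possible genotypes: Jonas ∈ {I^A I^A, I^A i}; Xiomara ∈ {i i}.
Weight each parental genotype pair by prior × P(type-O child):
  I^A i × i i: posterior weight 1; P(next child type A) = 1/2.
Weighted sum = 1/2.

1/2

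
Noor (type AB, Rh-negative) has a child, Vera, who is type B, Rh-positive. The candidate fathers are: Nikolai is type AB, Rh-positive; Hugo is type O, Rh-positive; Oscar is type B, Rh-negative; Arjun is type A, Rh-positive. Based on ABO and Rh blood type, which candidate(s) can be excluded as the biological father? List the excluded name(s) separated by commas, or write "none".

A candidate is excluded only if no genotype consistent with his phenotype could produce a type B, Rh-positive child with a type AB, Rh-negative mother.
Oscar (type B, Rh-): no genotype consistent with that phenotype can produce a type-B Rh+ child with a type-AB mother.

Oscar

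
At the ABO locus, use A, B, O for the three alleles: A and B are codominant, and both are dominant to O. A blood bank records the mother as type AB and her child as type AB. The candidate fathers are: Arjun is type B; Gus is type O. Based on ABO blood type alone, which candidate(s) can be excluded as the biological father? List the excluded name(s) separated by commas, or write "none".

Gus

A candidate is excluded only if no genotype consistent with his phenotype could produce a type AB child with a type AB mother.
Gus (type O): no genotype consistent with that phenotype can produce a type-AB child with a type-AB mother.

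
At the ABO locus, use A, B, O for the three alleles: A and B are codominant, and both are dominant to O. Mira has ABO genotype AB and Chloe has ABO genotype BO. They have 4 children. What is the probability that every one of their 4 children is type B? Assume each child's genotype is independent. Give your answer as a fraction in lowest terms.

ABO cross AB × BO → 1/4 A, 1/2 B, 1/4 AB.
So P(type B) = 1/2 per child.
All 4 independent: (1/2)^4 = 1/16.

1/16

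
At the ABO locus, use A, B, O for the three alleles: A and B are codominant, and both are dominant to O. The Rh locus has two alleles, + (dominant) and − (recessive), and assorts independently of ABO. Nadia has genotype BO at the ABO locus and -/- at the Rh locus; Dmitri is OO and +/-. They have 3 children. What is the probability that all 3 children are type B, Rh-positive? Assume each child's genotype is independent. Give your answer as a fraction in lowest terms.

1/64

ABO cross BO × OO → 1/2 O, 1/2 B.
Rh cross -/- × +/- → 1/2 Rh+, 1/2 Rh-; so P(type B, Rh-positive) = 1/2 × 1/2 = 1/4 per child.
All 3 independent: (1/4)^3 = 1/64.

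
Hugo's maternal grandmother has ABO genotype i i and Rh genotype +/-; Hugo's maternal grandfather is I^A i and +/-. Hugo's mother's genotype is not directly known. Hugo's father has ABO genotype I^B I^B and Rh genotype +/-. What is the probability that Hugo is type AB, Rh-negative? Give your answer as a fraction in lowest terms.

1/16

Hugo's mother's ABO genotype from i i × I^A i: 1/2 I^A i, 1/2 i i.
Crossing each possibility with the father I^B I^B and summing P(type AB): 1/2·1/2 + 1/2·0 = 1/4.
Similarly for Rh via the mother's Rh distribution: P(Rh-) = 1/4.
Independent loci: 1/4 × 1/4 = 1/16.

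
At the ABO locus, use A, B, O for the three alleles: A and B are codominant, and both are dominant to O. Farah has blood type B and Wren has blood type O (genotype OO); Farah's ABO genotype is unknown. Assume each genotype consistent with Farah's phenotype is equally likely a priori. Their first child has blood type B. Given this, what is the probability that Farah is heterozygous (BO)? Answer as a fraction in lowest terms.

Possible genotypes: Farah ∈ {BB, BO}; Wren ∈ {OO}.
Weight each parental genotype pair by prior × P(type-B child):
  BB × OO: posterior weight 2/3.
  BO × OO: posterior weight 1/3.
Sum the posterior weight over pairs where Farah is BO: 1/3.

1/3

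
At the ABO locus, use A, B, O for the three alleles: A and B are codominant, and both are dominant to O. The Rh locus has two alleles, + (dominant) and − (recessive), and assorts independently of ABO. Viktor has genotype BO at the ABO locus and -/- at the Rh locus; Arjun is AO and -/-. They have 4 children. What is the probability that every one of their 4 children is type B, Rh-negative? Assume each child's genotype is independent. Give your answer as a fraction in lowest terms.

ABO cross BO × AO → 1/4 O, 1/4 A, 1/4 B, 1/4 AB.
Rh cross -/- × -/- → 1 Rh-; so P(type B, Rh-negative) = 1/4 × 1 = 1/4 per child.
All 4 independent: (1/4)^4 = 1/256.

1/256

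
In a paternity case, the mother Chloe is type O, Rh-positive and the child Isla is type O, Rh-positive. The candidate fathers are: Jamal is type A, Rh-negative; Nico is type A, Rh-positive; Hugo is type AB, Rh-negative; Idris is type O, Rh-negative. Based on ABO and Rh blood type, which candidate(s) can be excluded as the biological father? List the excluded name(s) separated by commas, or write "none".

A candidate is excluded only if no genotype consistent with his phenotype could produce a type O, Rh-positive child with a type O, Rh-positive mother.
Hugo (type AB, Rh-): no genotype consistent with that phenotype can produce a type-O Rh+ child with a type-O mother.

Hugo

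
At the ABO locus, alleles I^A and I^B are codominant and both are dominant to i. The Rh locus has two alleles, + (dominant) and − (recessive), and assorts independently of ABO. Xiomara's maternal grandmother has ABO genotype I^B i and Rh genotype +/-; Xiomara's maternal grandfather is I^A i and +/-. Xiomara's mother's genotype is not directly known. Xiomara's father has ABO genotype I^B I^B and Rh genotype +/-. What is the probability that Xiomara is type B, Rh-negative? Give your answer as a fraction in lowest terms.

Xiomara's mother's ABO genotype from I^B i × I^A i: 1/4 I^A I^B, 1/4 I^A i, 1/4 I^B i, 1/4 i i.
Crossing each possibility with the father I^B I^B and summing P(type B): 1/4·1/2 + 1/4·1/2 + 1/4·1 + 1/4·1 = 3/4.
Similarly for Rh via the mother's Rh distribution: P(Rh-) = 1/4.
Independent loci: 3/4 × 1/4 = 3/16.

3/16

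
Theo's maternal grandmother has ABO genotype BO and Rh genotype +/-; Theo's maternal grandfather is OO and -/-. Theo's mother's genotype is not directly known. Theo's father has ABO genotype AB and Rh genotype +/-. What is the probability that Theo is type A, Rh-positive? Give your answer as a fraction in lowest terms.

Theo's mother's ABO genotype from BO × OO: 1/2 BO, 1/2 OO.
Crossing each possibility with the father AB and summing P(type A): 1/2·1/4 + 1/2·1/2 = 3/8.
Similarly for Rh via the mother's Rh distribution: P(Rh+) = 5/8.
Independent loci: 3/8 × 5/8 = 15/64.

15/64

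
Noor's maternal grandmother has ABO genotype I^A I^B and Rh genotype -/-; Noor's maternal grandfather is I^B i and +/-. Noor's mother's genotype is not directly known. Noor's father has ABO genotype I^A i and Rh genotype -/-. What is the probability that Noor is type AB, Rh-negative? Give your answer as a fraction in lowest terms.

3/16

Noor's mother's ABO genotype from I^A I^B × I^B i: 1/4 I^A I^B, 1/4 I^A i, 1/4 I^B I^B, 1/4 I^B i.
Crossing each possibility with the father I^A i and summing P(type AB): 1/4·1/4 + 1/4·0 + 1/4·1/2 + 1/4·1/4 = 1/4.
Similarly for Rh via the mother's Rh distribution: P(Rh-) = 3/4.
Independent loci: 1/4 × 3/4 = 3/16.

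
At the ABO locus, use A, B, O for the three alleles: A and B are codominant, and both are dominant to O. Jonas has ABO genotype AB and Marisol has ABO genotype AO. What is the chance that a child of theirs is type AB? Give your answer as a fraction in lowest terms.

1/4

ABO cross AB × AO → offspring phenotypes: 1/2 A, 1/4 B, 1/4 AB.
So P(type AB) = 1/4.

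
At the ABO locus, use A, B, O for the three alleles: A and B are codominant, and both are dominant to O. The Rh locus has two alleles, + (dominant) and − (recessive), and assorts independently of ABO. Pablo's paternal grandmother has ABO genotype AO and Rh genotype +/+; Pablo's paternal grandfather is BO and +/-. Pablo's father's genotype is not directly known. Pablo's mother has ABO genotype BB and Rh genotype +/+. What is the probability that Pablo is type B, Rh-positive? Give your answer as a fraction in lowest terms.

Pablo's father's ABO genotype from AO × BO: 1/4 AB, 1/4 AO, 1/4 BO, 1/4 OO.
Crossing each possibility with the mother BB and summing P(type B): 1/4·1/2 + 1/4·1/2 + 1/4·1 + 1/4·1 = 3/4.
Similarly for Rh via the father's Rh distribution: P(Rh+) = 1.
Independent loci: 3/4 × 1 = 3/4.

3/4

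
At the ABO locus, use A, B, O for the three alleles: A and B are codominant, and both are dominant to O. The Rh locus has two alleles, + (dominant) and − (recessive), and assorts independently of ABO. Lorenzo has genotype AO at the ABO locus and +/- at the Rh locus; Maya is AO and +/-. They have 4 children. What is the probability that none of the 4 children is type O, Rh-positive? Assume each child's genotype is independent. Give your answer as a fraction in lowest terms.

28561/65536

ABO cross AO × AO → 1/4 O, 3/4 A.
Rh cross +/- × +/- → 3/4 Rh+, 1/4 Rh-; so P(type O, Rh-positive) = 1/4 × 3/4 = 3/16 per child.
P(not type O, Rh-positive) = 13/16 for one child; (13/16)^4 = 28561/65536.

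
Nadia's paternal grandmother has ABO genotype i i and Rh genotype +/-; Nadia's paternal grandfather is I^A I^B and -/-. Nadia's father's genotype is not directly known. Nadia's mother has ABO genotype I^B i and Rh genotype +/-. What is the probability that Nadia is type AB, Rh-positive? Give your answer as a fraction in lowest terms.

Nadia's father's ABO genotype from i i × I^A I^B: 1/2 I^A i, 1/2 I^B i.
Crossing each possibility with the mother I^B i and summing P(type AB): 1/2·1/4 + 1/2·0 = 1/8.
Similarly for Rh via the father's Rh distribution: P(Rh+) = 5/8.
Independent loci: 1/8 × 5/8 = 5/64.

5/64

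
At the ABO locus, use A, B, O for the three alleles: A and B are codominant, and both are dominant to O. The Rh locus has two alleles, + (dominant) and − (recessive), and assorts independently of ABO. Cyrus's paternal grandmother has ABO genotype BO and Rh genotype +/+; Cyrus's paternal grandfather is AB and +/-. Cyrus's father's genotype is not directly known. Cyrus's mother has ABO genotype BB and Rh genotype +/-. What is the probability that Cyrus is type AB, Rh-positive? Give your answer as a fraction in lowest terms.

Cyrus's father's ABO genotype from BO × AB: 1/4 AB, 1/4 AO, 1/4 BB, 1/4 BO.
Crossing each possibility with the mother BB and summing P(type AB): 1/4·1/2 + 1/4·1/2 + 1/4·0 + 1/4·0 = 1/4.
Similarly for Rh via the father's Rh distribution: P(Rh+) = 7/8.
Independent loci: 1/4 × 7/8 = 7/32.

7/32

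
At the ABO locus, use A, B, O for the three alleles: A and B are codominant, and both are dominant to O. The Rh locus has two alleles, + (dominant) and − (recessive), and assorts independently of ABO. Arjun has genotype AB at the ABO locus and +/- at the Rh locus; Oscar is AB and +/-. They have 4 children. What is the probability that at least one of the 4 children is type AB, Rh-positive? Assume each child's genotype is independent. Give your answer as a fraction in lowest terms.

3471/4096

ABO cross AB × AB → 1/4 A, 1/4 B, 1/2 AB.
Rh cross +/- × +/- → 3/4 Rh+, 1/4 Rh-; so P(type AB, Rh-positive) = 1/2 × 3/4 = 3/8 per child.
P(none) = (5/8)^4 = 625/4096; P(at least one) = 1 − 625/4096 = 3471/4096.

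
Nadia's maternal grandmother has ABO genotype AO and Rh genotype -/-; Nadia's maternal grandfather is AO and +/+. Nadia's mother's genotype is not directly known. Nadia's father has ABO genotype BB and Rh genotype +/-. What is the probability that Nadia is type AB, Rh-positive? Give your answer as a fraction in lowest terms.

Nadia's mother's ABO genotype from AO × AO: 1/4 AA, 1/2 AO, 1/4 OO.
Crossing each possibility with the father BB and summing P(type AB): 1/4·1 + 1/2·1/2 + 1/4·0 = 1/2.
Similarly for Rh via the mother's Rh distribution: P(Rh+) = 3/4.
Independent loci: 1/2 × 3/4 = 3/8.

3/8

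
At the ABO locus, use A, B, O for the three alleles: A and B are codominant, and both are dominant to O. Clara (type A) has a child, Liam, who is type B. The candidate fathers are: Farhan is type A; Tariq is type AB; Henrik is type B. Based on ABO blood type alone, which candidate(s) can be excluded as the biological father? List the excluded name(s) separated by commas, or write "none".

A candidate is excluded only if no genotype consistent with his phenotype could produce a type B child with a type A mother.
Farhan (type A): no genotype consistent with that phenotype can produce a type-B child with a type-A mother.

Farhan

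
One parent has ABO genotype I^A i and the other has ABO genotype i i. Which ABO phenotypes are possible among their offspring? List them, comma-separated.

Gametes from I^A i × i i give offspring ABO genotypes I^A i, i i, i.e. phenotypes O, A.

O, A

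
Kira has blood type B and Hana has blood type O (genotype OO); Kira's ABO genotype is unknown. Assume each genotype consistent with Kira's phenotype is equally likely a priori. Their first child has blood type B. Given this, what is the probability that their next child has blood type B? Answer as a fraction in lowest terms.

5/6

Possible genotypes: Kira ∈ {BB, BO}; Hana ∈ {OO}.
Weight each parental genotype pair by prior × P(type-B child):
  BB × OO: posterior weight 2/3; P(next child type B) = 1.
  BO × OO: posterior weight 1/3; P(next child type B) = 1/2.
Weighted sum = 5/6.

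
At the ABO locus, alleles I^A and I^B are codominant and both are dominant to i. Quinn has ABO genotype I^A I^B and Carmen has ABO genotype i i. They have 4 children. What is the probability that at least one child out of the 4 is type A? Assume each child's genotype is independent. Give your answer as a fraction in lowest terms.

15/16

ABO cross I^A I^B × i i → 1/2 A, 1/2 B.
So P(type A) = 1/2 per child.
P(none) = (1/2)^4 = 1/16; P(at least one) = 1 − 1/16 = 15/16.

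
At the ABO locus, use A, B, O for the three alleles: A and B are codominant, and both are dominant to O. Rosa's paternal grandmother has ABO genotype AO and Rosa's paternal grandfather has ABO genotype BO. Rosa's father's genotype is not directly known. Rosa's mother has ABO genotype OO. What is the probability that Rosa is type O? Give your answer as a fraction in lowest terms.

1/2

Rosa's father's ABO genotype from AO × BO: 1/4 AB, 1/4 AO, 1/4 BO, 1/4 OO.
Crossing each possibility with the mother OO and summing P(type O): 1/4·0 + 1/4·1/2 + 1/4·1/2 + 1/4·1 = 1/2.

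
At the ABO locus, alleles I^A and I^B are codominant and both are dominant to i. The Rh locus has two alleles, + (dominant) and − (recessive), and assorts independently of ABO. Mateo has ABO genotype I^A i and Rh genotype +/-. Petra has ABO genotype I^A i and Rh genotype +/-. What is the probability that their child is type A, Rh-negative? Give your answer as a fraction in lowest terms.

ABO cross I^A i × I^A i → offspring phenotypes: 1/4 O, 3/4 A.
Rh cross +/- × +/- → 3/4 Rh+, 1/4 Rh-.
Independent loci: P(type A, Rh-negative) = 3/4 × 1/4 = 3/16.

3/16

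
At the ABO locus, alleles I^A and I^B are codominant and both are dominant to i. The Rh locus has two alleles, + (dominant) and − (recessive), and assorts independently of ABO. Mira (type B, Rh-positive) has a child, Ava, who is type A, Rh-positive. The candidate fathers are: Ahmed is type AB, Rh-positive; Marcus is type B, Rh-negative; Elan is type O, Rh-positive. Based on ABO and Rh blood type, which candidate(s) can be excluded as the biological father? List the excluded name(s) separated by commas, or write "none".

Marcus, Elan

A candidate is excluded only if no genotype consistent with his phenotype could produce a type A, Rh-positive child with a type B, Rh-positive mother.
Marcus (type B, Rh-): no genotype consistent with that phenotype can produce a type-A Rh+ child with a type-B mother.
Elan (type O, Rh+): no genotype consistent with that phenotype can produce a type-A Rh+ child with a type-B mother.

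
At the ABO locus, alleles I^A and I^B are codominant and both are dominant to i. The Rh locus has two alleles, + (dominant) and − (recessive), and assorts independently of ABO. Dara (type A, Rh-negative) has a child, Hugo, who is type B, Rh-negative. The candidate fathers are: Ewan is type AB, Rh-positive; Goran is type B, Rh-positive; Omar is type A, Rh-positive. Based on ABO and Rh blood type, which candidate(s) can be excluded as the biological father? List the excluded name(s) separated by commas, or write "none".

Omar

A candidate is excluded only if no genotype consistent with his phenotype could produce a type B, Rh-negative child with a type A, Rh-negative mother.
Omar (type A, Rh+): no genotype consistent with that phenotype can produce a type-B Rh- child with a type-A mother.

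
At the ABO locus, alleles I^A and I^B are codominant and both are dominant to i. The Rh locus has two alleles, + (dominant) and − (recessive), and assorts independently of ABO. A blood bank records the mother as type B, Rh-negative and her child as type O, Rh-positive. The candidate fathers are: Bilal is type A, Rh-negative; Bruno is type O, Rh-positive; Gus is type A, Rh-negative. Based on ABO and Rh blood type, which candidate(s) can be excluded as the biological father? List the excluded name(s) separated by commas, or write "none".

A candidate is excluded only if no genotype consistent with his phenotype could produce a type O, Rh-positive child with a type B, Rh-negative mother.
Bilal (type A, Rh-): no genotype consistent with that phenotype can produce a type-O Rh+ child with a type-B mother.
Gus (type A, Rh-): no genotype consistent with that phenotype can produce a type-O Rh+ child with a type-B mother.

Bilal, Gus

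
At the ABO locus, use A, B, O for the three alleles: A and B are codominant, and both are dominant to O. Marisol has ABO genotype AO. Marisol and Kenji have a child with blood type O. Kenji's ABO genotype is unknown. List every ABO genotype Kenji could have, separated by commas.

For each candidate genotype of Kenji, check whether crossing it with AO can produce every observed child phenotype.
  AA → possible child types {A} ✗
  AB → possible child types {A, B, AB} ✗
  AO → possible child types {O, A} ✓
  BB → possible child types {B, AB} ✗
  BO → possible child types {O, A, B, AB} ✓
  OO → possible child types {O, A} ✓

AO, BO, OO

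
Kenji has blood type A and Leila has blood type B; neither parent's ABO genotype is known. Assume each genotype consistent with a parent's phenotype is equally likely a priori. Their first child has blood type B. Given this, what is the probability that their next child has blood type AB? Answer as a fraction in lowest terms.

Possible genotypes: Kenji ∈ {AA, AO}; Leila ∈ {BB, BO}.
Weight each parental genotype pair by prior × P(type-B child):
  AO × BB: posterior weight 2/3; P(next child type AB) = 1/2.
  AO × BO: posterior weight 1/3; P(next child type AB) = 1/4.
Weighted sum = 5/12.

5/12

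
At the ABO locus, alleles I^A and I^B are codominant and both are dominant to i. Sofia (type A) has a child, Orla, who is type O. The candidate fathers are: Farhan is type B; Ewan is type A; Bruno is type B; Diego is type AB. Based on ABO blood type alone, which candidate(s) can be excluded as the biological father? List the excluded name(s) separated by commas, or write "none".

Diego

A candidate is excluded only if no genotype consistent with his phenotype could produce a type O child with a type A mother.
Diego (type AB): no genotype consistent with that phenotype can produce a type-O child with a type-A mother.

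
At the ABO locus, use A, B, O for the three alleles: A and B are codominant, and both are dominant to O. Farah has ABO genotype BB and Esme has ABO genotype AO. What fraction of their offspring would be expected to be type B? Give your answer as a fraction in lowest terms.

1/2

ABO cross BB × AO → offspring phenotypes: 1/2 B, 1/2 AB.
So P(type B) = 1/2.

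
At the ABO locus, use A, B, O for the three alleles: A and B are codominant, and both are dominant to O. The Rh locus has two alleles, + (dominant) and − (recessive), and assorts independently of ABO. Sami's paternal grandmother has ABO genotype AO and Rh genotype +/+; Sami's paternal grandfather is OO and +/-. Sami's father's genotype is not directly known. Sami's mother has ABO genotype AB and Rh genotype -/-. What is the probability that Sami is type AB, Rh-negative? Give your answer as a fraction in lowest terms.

Sami's father's ABO genotype from AO × OO: 1/2 AO, 1/2 OO.
Crossing each possibility with the mother AB and summing P(type AB): 1/2·1/4 + 1/2·0 = 1/8.
Similarly for Rh via the father's Rh distribution: P(Rh-) = 1/4.
Independent loci: 1/8 × 1/4 = 1/32.

1/32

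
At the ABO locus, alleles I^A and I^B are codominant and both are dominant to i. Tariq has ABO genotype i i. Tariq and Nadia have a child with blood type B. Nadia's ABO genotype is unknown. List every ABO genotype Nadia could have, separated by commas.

I^A I^B, I^B I^B, I^B i

For each candidate genotype of Nadia, check whether crossing it with i i can produce every observed child phenotype.
  I^A I^A → possible child types {A} ✗
  I^A I^B → possible child types {A, B} ✓
  I^A i → possible child types {O, A} ✗
  I^B I^B → possible child types {B} ✓
  I^B i → possible child types {O, B} ✓
  i i → possible child types {O} ✗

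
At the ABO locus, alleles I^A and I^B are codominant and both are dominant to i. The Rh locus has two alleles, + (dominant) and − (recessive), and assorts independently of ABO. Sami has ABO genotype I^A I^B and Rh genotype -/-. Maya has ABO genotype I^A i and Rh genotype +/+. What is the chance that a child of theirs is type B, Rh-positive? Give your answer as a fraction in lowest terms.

1/4

ABO cross I^A I^B × I^A i → offspring phenotypes: 1/2 A, 1/4 B, 1/4 AB.
Rh cross -/- × +/+ → 1 Rh+.
Independent loci: P(type B, Rh-positive) = 1/4 × 1 = 1/4.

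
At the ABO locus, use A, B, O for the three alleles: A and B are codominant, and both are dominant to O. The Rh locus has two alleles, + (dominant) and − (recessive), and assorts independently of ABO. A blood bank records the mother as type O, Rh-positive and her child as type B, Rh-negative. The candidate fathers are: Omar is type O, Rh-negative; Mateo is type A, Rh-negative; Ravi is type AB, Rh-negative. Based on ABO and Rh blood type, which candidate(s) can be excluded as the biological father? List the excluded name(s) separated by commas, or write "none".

Omar, Mateo

A candidate is excluded only if no genotype consistent with his phenotype could produce a type B, Rh-negative child with a type O, Rh-positive mother.
Omar (type O, Rh-): no genotype consistent with that phenotype can produce a type-B Rh- child with a type-O mother.
Mateo (type A, Rh-): no genotype consistent with that phenotype can produce a type-B Rh- child with a type-O mother.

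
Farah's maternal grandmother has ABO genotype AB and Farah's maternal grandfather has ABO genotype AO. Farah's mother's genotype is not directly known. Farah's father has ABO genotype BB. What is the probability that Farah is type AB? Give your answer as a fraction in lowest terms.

Farah's mother's ABO genotype from AB × AO: 1/4 AA, 1/4 AB, 1/4 AO, 1/4 BO.
Crossing each possibility with the father BB and summing P(type AB): 1/4·1 + 1/4·1/2 + 1/4·1/2 + 1/4·0 = 1/2.

1/2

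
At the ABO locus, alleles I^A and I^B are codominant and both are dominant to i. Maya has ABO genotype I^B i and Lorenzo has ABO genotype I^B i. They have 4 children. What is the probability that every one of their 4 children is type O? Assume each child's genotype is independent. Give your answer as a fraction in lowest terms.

ABO cross I^B i × I^B i → 1/4 O, 3/4 B.
So P(type O) = 1/4 per child.
All 4 independent: (1/4)^4 = 1/256.

1/256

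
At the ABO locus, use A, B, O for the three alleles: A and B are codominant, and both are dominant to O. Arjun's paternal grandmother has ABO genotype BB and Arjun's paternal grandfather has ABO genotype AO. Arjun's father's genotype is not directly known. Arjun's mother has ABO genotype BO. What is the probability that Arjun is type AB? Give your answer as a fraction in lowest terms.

1/8

Arjun's father's ABO genotype from BB × AO: 1/2 AB, 1/2 BO.
Crossing each possibility with the mother BO and summing P(type AB): 1/2·1/4 + 1/2·0 = 1/8.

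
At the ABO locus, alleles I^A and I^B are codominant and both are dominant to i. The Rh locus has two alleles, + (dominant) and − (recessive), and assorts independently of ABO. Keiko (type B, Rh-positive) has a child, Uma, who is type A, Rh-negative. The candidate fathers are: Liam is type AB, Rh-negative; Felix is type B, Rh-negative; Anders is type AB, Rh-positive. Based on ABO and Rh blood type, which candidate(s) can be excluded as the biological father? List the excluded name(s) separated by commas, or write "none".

Felix

A candidate is excluded only if no genotype consistent with his phenotype could produce a type A, Rh-negative child with a type B, Rh-positive mother.
Felix (type B, Rh-): no genotype consistent with that phenotype can produce a type-A Rh- child with a type-B mother.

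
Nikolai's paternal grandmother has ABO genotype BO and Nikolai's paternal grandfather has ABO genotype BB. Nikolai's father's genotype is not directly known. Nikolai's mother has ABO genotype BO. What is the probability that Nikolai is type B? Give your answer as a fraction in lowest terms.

Nikolai's father's ABO genotype from BO × BB: 1/2 BB, 1/2 BO.
Crossing each possibility with the mother BO and summing P(type B): 1/2·1 + 1/2·3/4 = 7/8.

7/8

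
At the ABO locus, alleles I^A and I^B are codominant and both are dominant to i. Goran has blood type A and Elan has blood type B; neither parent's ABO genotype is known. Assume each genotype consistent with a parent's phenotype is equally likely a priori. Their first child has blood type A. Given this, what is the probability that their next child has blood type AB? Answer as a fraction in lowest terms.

Possible genotypes: Goran ∈ {I^A I^A, I^A i}; Elan ∈ {I^B I^B, I^B i}.
Weight each parental genotype pair by prior × P(type-A child):
  I^A I^A × I^B i: posterior weight 2/3; P(next child type AB) = 1/2.
  I^A i × I^B i: posterior weight 1/3; P(next child type AB) = 1/4.
Weighted sum = 5/12.

5/12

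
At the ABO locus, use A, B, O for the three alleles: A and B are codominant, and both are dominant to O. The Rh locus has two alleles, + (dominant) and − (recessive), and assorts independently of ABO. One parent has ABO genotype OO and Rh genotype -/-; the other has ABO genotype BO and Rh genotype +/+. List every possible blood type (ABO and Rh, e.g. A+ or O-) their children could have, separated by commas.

Gametes from OO × BO give offspring ABO genotypes BO, OO, i.e. phenotypes O, B.
Rh cross -/- × +/+ → phenotypes Rh+.
Combining independently: O+, B+.

O+, B+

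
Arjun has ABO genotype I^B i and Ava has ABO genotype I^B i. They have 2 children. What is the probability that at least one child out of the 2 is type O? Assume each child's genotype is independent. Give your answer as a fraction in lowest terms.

ABO cross I^B i × I^B i → 1/4 O, 3/4 B.
So P(type O) = 1/4 per child.
P(none) = (3/4)^2 = 9/16; P(at least one) = 1 − 9/16 = 7/16.

7/16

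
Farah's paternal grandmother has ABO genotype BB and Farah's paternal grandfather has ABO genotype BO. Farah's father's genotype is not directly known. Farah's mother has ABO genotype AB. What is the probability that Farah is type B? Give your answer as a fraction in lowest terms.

Farah's father's ABO genotype from BB × BO: 1/2 BB, 1/2 BO.
Crossing each possibility with the mother AB and summing P(type B): 1/2·1/2 + 1/2·1/2 = 1/2.

1/2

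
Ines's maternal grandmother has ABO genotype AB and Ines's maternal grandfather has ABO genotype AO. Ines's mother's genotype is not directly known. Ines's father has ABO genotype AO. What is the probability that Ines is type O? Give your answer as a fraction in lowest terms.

Ines's mother's ABO genotype from AB × AO: 1/4 AA, 1/4 AB, 1/4 AO, 1/4 BO.
Crossing each possibility with the father AO and summing P(type O): 1/4·0 + 1/4·0 + 1/4·1/4 + 1/4·1/4 = 1/8.

1/8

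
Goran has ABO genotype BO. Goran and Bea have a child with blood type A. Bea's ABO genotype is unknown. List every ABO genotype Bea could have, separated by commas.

For each candidate genotype of Bea, check whether crossing it with BO can produce every observed child phenotype.
  AA → possible child types {A, AB} ✓
  AB → possible child types {A, B, AB} ✓
  AO → possible child types {O, A, B, AB} ✓
  BB → possible child types {B} ✗
  BO → possible child types {O, B} ✗
  OO → possible child types {O, B} ✗

AA, AB, AO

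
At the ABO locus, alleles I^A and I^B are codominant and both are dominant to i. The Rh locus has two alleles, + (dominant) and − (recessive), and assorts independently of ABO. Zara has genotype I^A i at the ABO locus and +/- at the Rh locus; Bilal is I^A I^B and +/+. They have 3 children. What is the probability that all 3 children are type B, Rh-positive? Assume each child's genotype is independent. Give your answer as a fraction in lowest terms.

1/64

ABO cross I^A i × I^A I^B → 1/2 A, 1/4 B, 1/4 AB.
Rh cross +/- × +/+ → 1 Rh+; so P(type B, Rh-positive) = 1/4 × 1 = 1/4 per child.
All 3 independent: (1/4)^3 = 1/64.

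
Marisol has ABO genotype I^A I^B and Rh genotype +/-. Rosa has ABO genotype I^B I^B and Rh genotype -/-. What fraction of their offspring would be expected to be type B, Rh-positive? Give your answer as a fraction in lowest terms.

ABO cross I^A I^B × I^B I^B → offspring phenotypes: 1/2 B, 1/2 AB.
Rh cross +/- × -/- → 1/2 Rh+, 1/2 Rh-.
Independent loci: P(type B, Rh-positive) = 1/2 × 1/2 = 1/4.

1/4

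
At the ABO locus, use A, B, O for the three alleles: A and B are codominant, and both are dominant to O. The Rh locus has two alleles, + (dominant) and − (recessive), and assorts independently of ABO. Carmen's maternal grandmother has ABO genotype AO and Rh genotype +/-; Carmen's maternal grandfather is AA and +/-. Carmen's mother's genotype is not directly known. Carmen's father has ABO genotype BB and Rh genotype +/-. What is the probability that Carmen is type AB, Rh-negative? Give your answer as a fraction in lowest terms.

Carmen's mother's ABO genotype from AO × AA: 1/2 AA, 1/2 AO.
Crossing each possibility with the father BB and summing P(type AB): 1/2·1 + 1/2·1/2 = 3/4.
Similarly for Rh via the mother's Rh distribution: P(Rh-) = 1/4.
Independent loci: 3/4 × 1/4 = 3/16.

3/16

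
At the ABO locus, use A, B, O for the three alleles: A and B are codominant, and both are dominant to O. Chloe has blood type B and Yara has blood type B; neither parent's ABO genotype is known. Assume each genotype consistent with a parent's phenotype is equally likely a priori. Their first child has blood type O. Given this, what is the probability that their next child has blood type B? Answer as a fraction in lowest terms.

Possible genotypes: Chloe ∈ {BB, BO}; Yara ∈ {BB, BO}.
Weight each parental genotype pair by prior × P(type-O child):
  BO × BO: posterior weight 1; P(next child type B) = 3/4.
Weighted sum = 3/4.

3/4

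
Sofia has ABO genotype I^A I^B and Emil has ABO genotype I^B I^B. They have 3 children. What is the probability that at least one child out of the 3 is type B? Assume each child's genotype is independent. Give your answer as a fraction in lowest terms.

7/8

ABO cross I^A I^B × I^B I^B → 1/2 B, 1/2 AB.
So P(type B) = 1/2 per child.
P(none) = (1/2)^3 = 1/8; P(at least one) = 1 − 1/8 = 7/8.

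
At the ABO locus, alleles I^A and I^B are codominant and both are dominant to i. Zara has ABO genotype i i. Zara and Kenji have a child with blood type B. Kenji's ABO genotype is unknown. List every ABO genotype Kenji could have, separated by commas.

For each candidate genotype of Kenji, check whether crossing it with i i can produce every observed child phenotype.
  I^A I^A → possible child types {A} ✗
  I^A I^B → possible child types {A, B} ✓
  I^A i → possible child types {O, A} ✗
  I^B I^B → possible child types {B} ✓
  I^B i → possible child types {O, B} ✓
  i i → possible child types {O} ✗

I^A I^B, I^B I^B, I^B i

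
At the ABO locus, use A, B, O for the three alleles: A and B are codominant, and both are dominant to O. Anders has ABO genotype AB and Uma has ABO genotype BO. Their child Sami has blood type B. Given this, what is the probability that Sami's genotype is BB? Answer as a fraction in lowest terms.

1/2

Cross AB × BO → 1/4 AB, 1/4 AO, 1/4 BB, 1/4 BO.
Type-B genotypes among offspring: BB (1/4), BO (1/4); total 1/2.
P(BB | type B) = (1/4) / (1/2) = 1/2.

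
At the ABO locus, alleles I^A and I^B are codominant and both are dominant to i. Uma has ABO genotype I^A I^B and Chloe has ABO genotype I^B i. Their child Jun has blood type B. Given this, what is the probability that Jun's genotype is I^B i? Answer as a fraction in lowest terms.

Cross I^A I^B × I^B i → 1/4 I^A I^B, 1/4 I^A i, 1/4 I^B I^B, 1/4 I^B i.
Type-B genotypes among offspring: I^B I^B (1/4), I^B i (1/4); total 1/2.
P(I^B i | type B) = (1/4) / (1/2) = 1/2.

1/2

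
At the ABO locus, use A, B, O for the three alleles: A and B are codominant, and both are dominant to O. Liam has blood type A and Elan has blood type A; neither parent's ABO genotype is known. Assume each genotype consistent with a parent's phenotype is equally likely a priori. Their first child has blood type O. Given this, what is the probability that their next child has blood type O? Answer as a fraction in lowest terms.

1/4

Possible genotypes: Liam ∈ {AA, AO}; Elan ∈ {AA, AO}.
Weight each parental genotype pair by prior × P(type-O child):
  AO × AO: posterior weight 1; P(next child type O) = 1/4.
Weighted sum = 1/4.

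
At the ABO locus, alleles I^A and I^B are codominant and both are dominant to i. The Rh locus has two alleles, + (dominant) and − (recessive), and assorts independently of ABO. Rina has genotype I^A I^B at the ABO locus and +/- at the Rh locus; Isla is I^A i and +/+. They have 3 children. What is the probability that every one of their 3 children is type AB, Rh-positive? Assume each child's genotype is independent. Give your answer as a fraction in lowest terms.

1/64

ABO cross I^A I^B × I^A i → 1/2 A, 1/4 B, 1/4 AB.
Rh cross +/- × +/+ → 1 Rh+; so P(type AB, Rh-positive) = 1/4 × 1 = 1/4 per child.
All 3 independent: (1/4)^3 = 1/64.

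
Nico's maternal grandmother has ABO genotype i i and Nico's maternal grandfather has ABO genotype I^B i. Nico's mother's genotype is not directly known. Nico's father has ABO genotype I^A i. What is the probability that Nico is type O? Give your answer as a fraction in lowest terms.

Nico's mother's ABO genotype from i i × I^B i: 1/2 I^B i, 1/2 i i.
Crossing each possibility with the father I^A i and summing P(type O): 1/2·1/4 + 1/2·1/2 = 3/8.

3/8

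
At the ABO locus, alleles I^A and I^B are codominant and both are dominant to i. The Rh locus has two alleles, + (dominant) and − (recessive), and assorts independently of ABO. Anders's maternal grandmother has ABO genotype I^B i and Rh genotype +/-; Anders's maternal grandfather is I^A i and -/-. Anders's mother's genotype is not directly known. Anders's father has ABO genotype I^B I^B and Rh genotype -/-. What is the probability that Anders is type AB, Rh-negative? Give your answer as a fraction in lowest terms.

3/16

Anders's mother's ABO genotype from I^B i × I^A i: 1/4 I^A I^B, 1/4 I^A i, 1/4 I^B i, 1/4 i i.
Crossing each possibility with the father I^B I^B and summing P(type AB): 1/4·1/2 + 1/4·1/2 + 1/4·0 + 1/4·0 = 1/4.
Similarly for Rh via the mother's Rh distribution: P(Rh-) = 3/4.
Independent loci: 1/4 × 3/4 = 3/16.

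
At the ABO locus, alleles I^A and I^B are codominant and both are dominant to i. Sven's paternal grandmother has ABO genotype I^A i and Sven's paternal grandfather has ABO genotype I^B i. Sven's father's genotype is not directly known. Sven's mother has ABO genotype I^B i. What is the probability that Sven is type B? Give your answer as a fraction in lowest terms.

1/2

Sven's father's ABO genotype from I^A i × I^B i: 1/4 I^A I^B, 1/4 I^A i, 1/4 I^B i, 1/4 i i.
Crossing each possibility with the mother I^B i and summing P(type B): 1/4·1/2 + 1/4·1/4 + 1/4·3/4 + 1/4·1/2 = 1/2.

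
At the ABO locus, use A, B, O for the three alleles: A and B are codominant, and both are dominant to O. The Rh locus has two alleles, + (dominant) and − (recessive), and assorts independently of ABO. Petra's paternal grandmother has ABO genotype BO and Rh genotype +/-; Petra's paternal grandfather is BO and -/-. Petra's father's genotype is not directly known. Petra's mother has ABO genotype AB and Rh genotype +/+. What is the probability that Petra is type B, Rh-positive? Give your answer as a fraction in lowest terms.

Petra's father's ABO genotype from BO × BO: 1/4 BB, 1/2 BO, 1/4 OO.
Crossing each possibility with the mother AB and summing P(type B): 1/4·1/2 + 1/2·1/2 + 1/4·1/2 = 1/2.
Similarly for Rh via the father's Rh distribution: P(Rh+) = 1.
Independent loci: 1/2 × 1 = 1/2.

1/2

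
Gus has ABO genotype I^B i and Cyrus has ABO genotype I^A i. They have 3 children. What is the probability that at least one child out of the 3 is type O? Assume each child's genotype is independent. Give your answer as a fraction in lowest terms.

37/64

ABO cross I^B i × I^A i → 1/4 O, 1/4 A, 1/4 B, 1/4 AB.
So P(type O) = 1/4 per child.
P(none) = (3/4)^3 = 27/64; P(at least one) = 1 − 27/64 = 37/64.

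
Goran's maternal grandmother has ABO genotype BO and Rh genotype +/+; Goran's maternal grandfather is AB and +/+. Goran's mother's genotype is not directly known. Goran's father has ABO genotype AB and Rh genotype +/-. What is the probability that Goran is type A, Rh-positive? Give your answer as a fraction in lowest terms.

1/4

Goran's mother's ABO genotype from BO × AB: 1/4 AB, 1/4 AO, 1/4 BB, 1/4 BO.
Crossing each possibility with the father AB and summing P(type A): 1/4·1/4 + 1/4·1/2 + 1/4·0 + 1/4·1/4 = 1/4.
Similarly for Rh via the mother's Rh distribution: P(Rh+) = 1.
Independent loci: 1/4 × 1 = 1/4.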